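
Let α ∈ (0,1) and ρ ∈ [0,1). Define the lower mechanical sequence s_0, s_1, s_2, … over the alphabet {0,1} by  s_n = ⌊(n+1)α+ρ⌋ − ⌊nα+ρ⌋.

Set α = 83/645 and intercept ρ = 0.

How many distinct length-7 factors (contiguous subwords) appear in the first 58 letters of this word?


t_n = ⌊(n·83)/645⌋ for n = 0 … 58:
  n=0…9: ⌊0/645⌋=0 ⌊83/645⌋=0 ⌊166/645⌋=0 ⌊249/645⌋=0 ⌊332/645⌋=0 ⌊415/645⌋=0 ⌊498/645⌋=0 ⌊581/645⌋=0 ⌊664/645⌋=1 ⌊747/645⌋=1
  n=10…19: ⌊830/645⌋=1 ⌊913/645⌋=1 ⌊996/645⌋=1 ⌊1079/645⌋=1 ⌊1162/645⌋=1 ⌊1245/645⌋=1 ⌊1328/645⌋=2 ⌊1411/645⌋=2 ⌊1494/645⌋=2 ⌊1577/645⌋=2
  n=20…29: ⌊1660/645⌋=2 ⌊1743/645⌋=2 ⌊1826/645⌋=2 ⌊1909/645⌋=2 ⌊1992/645⌋=3 ⌊2075/645⌋=3 ⌊2158/645⌋=3 ⌊2241/645⌋=3 ⌊2324/645⌋=3 ⌊2407/645⌋=3
  n=30…39: ⌊2490/645⌋=3 ⌊2573/645⌋=3 ⌊2656/645⌋=4 ⌊2739/645⌋=4 ⌊2822/645⌋=4 ⌊2905/645⌋=4 ⌊2988/645⌋=4 ⌊3071/645⌋=4 ⌊3154/645⌋=4 ⌊3237/645⌋=5
  n=40…49: ⌊3320/645⌋=5 ⌊3403/645⌋=5 ⌊3486/645⌋=5 ⌊3569/645⌋=5 ⌊3652/645⌋=5 ⌊3735/645⌋=5 ⌊3818/645⌋=5 ⌊3901/645⌋=6 ⌊3984/645⌋=6 ⌊4067/645⌋=6
  n=50…58: ⌊4150/645⌋=6 ⌊4233/645⌋=6 ⌊4316/645⌋=6 ⌊4399/645⌋=6 ⌊4482/645⌋=6 ⌊4565/645⌋=7 ⌊4648/645⌋=7 ⌊4731/645⌋=7 ⌊4814/645⌋=7
s_n = t_(n+1) − t_n for n = 0 … 57 gives
prefix = 0000000100000001000000010000000100000010000000100000001000
slide a length-7 window over [0..6] … [51..57] (52 windows); first occurrence of each distinct factor:
  [  0..  6] 0000000
  [  1..  7] 0000001
  [  2..  8] 0000010
  [  3..  9] 0000100
  [  4.. 10] 0001000
  [  5.. 11] 0010000
  [  6.. 12] 0100000
  [  7.. 13] 1000000
  (the other 44 windows repeat one of these)
distinct factors: {0000000, 0000001, 0000010, 0000100, 0001000, 0010000, 0100000, 1000000}
count = 8  (Sturmian bound for length 7 is 8)

8


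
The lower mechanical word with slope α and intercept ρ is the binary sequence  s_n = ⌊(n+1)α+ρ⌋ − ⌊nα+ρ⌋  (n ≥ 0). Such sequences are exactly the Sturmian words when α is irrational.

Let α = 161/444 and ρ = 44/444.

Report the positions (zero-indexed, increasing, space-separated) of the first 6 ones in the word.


n=0: ⌊205/444⌋−⌊44/444⌋ = 0−0 = 0
n=1: ⌊366/444⌋−⌊205/444⌋ = 0−0 = 0
n=2: ⌊527/444⌋−⌊366/444⌋ = 1−0 = 1  ← one
n=3: ⌊688/444⌋−⌊527/444⌋ = 1−1 = 0
n=4: ⌊849/444⌋−⌊688/444⌋ = 1−1 = 0
n=5: ⌊1010/444⌋−⌊849/444⌋ = 2−1 = 1  ← one
n=6: ⌊1171/444⌋−⌊1010/444⌋ = 2−2 = 0
n=7: ⌊1332/444⌋−⌊1171/444⌋ = 3−2 = 1  ← one
n=8: ⌊1493/444⌋−⌊1332/444⌋ = 3−3 = 0
n=9: ⌊1654/444⌋−⌊1493/444⌋ = 3−3 = 0
n=10: ⌊1815/444⌋−⌊1654/444⌋ = 4−3 = 1  ← one
n=11: ⌊1976/444⌋−⌊1815/444⌋ = 4−4 = 0
n=12: ⌊2137/444⌋−⌊1976/444⌋ = 4−4 = 0
n=13: ⌊2298/444⌋−⌊2137/444⌋ = 5−4 = 1  ← one
n=14: ⌊2459/444⌋−⌊2298/444⌋ = 5−5 = 0
n=15: ⌊2620/444⌋−⌊2459/444⌋ = 5−5 = 0
n=16: ⌊2781/444⌋−⌊2620/444⌋ = 6−5 = 1  ← one
positions of the first 6 ones: 2 5 7 10 13 16

2 5 7 10 13 16


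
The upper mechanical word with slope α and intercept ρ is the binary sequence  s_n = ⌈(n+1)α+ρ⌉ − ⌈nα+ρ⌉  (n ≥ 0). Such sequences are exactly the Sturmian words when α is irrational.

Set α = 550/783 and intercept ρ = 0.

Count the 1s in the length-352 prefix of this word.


#1s = Σ_{n=0}^{351} s_n = Σ_{n=0}^{351} (⌈(n+1)α+ρ⌉ − ⌈nα+ρ⌉)
the sum telescopes: every ⌈nα+ρ⌉ with 0 < n < 352 appears once with + and once with −, leaving ⌈352α+ρ⌉ − ⌈0·α+ρ⌉
352α + ρ = (352·550) / 783 = 193600/783
ρ = 0/783
⌈193600/783⌉ = 248,  ⌈0/783⌉ = 0
#1s = 248 − 0 = 248

248


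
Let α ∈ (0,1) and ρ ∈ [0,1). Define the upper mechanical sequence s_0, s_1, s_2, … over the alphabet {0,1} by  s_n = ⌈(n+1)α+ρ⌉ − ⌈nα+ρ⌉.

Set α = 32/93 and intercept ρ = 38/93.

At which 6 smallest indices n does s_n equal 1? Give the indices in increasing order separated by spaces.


n=0: ⌈70/93⌉−⌈38/93⌉ = 1−1 = 0
n=1: ⌈102/93⌉−⌈70/93⌉ = 2−1 = 1  ← one
n=2: ⌈134/93⌉−⌈102/93⌉ = 2−2 = 0
n=3: ⌈166/93⌉−⌈134/93⌉ = 2−2 = 0
n=4: ⌈198/93⌉−⌈166/93⌉ = 3−2 = 1  ← one
n=5: ⌈230/93⌉−⌈198/93⌉ = 3−3 = 0
n=6: ⌈262/93⌉−⌈230/93⌉ = 3−3 = 0
n=7: ⌈294/93⌉−⌈262/93⌉ = 4−3 = 1  ← one
n=8: ⌈326/93⌉−⌈294/93⌉ = 4−4 = 0
n=9: ⌈358/93⌉−⌈326/93⌉ = 4−4 = 0
n=10: ⌈390/93⌉−⌈358/93⌉ = 5−4 = 1  ← one
n=11: ⌈422/93⌉−⌈390/93⌉ = 5−5 = 0
n=12: ⌈454/93⌉−⌈422/93⌉ = 5−5 = 0
n=13: ⌈486/93⌉−⌈454/93⌉ = 6−5 = 1  ← one
n=14: ⌈518/93⌉−⌈486/93⌉ = 6−6 = 0
n=15: ⌈550/93⌉−⌈518/93⌉ = 6−6 = 0
n=16: ⌈582/93⌉−⌈550/93⌉ = 7−6 = 1  ← one
positions of the first 6 ones: 1 4 7 10 13 16

1 4 7 10 13 16


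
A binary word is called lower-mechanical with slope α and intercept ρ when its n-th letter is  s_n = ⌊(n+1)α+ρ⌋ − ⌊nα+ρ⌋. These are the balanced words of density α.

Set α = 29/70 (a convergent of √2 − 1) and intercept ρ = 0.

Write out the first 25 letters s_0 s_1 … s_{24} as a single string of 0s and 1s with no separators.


n=0: ⌊(1·29)/70⌋ − ⌊(0·29)/70⌋ = ⌊29/70⌋ − ⌊0/70⌋ = 0 − 0 = 0
n=1: ⌊(2·29)/70⌋ − ⌊(1·29)/70⌋ = ⌊58/70⌋ − ⌊29/70⌋ = 0 − 0 = 0
n=2: ⌊(3·29)/70⌋ − ⌊(2·29)/70⌋ = ⌊87/70⌋ − ⌊58/70⌋ = 1 − 0 = 1
n=3: ⌊(4·29)/70⌋ − ⌊(3·29)/70⌋ = ⌊116/70⌋ − ⌊87/70⌋ = 1 − 1 = 0
n=4: ⌊(5·29)/70⌋ − ⌊(4·29)/70⌋ = ⌊145/70⌋ − ⌊116/70⌋ = 2 − 1 = 1
n=5: ⌊(6·29)/70⌋ − ⌊(5·29)/70⌋ = ⌊174/70⌋ − ⌊145/70⌋ = 2 − 2 = 0
n=6: ⌊(7·29)/70⌋ − ⌊(6·29)/70⌋ = ⌊203/70⌋ − ⌊174/70⌋ = 2 − 2 = 0
n=7: ⌊(8·29)/70⌋ − ⌊(7·29)/70⌋ = ⌊232/70⌋ − ⌊203/70⌋ = 3 − 2 = 1
n=8: ⌊(9·29)/70⌋ − ⌊(8·29)/70⌋ = ⌊261/70⌋ − ⌊232/70⌋ = 3 − 3 = 0
n=9: ⌊(10·29)/70⌋ − ⌊(9·29)/70⌋ = ⌊290/70⌋ − ⌊261/70⌋ = 4 − 3 = 1
n=10: ⌊(11·29)/70⌋ − ⌊(10·29)/70⌋ = ⌊319/70⌋ − ⌊290/70⌋ = 4 − 4 = 0
n=11: ⌊(12·29)/70⌋ − ⌊(11·29)/70⌋ = ⌊348/70⌋ − ⌊319/70⌋ = 4 − 4 = 0
n=12: ⌊(13·29)/70⌋ − ⌊(12·29)/70⌋ = ⌊377/70⌋ − ⌊348/70⌋ = 5 − 4 = 1
n=13: ⌊(14·29)/70⌋ − ⌊(13·29)/70⌋ = ⌊406/70⌋ − ⌊377/70⌋ = 5 − 5 = 0
n=14: ⌊(15·29)/70⌋ − ⌊(14·29)/70⌋ = ⌊435/70⌋ − ⌊406/70⌋ = 6 − 5 = 1
n=15: ⌊(16·29)/70⌋ − ⌊(15·29)/70⌋ = ⌊464/70⌋ − ⌊435/70⌋ = 6 − 6 = 0
n=16: ⌊(17·29)/70⌋ − ⌊(16·29)/70⌋ = ⌊493/70⌋ − ⌊464/70⌋ = 7 − 6 = 1
n=17: ⌊(18·29)/70⌋ − ⌊(17·29)/70⌋ = ⌊522/70⌋ − ⌊493/70⌋ = 7 − 7 = 0
n=18: ⌊(19·29)/70⌋ − ⌊(18·29)/70⌋ = ⌊551/70⌋ − ⌊522/70⌋ = 7 − 7 = 0
n=19: ⌊(20·29)/70⌋ − ⌊(19·29)/70⌋ = ⌊580/70⌋ − ⌊551/70⌋ = 8 − 7 = 1
n=20: ⌊(21·29)/70⌋ − ⌊(20·29)/70⌋ = ⌊609/70⌋ − ⌊580/70⌋ = 8 − 8 = 0
n=21: ⌊(22·29)/70⌋ − ⌊(21·29)/70⌋ = ⌊638/70⌋ − ⌊609/70⌋ = 9 − 8 = 1
n=22: ⌊(23·29)/70⌋ − ⌊(22·29)/70⌋ = ⌊667/70⌋ − ⌊638/70⌋ = 9 − 9 = 0
n=23: ⌊(24·29)/70⌋ − ⌊(23·29)/70⌋ = ⌊696/70⌋ − ⌊667/70⌋ = 9 − 9 = 0
n=24: ⌊(25·29)/70⌋ − ⌊(24·29)/70⌋ = ⌊725/70⌋ − ⌊696/70⌋ = 10 − 9 = 1

0010100101001010100101001


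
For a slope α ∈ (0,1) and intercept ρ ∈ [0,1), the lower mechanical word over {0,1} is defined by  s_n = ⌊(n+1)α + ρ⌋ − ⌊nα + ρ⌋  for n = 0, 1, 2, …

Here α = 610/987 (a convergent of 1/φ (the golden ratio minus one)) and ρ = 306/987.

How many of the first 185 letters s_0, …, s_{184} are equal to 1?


#1s = Σ_{n=0}^{184} s_n = Σ_{n=0}^{184} (⌊(n+1)α+ρ⌋ − ⌊nα+ρ⌋)
the sum telescopes: every ⌊nα+ρ⌋ with 0 < n < 185 appears once with + and once with −, leaving ⌊185α+ρ⌋ − ⌊0·α+ρ⌋
185α + ρ = (185·610 + 306) / 987 = 113156/987
ρ = 306/987
⌊113156/987⌋ = 114,  ⌊306/987⌋ = 0
#1s = 114 − 0 = 114

114


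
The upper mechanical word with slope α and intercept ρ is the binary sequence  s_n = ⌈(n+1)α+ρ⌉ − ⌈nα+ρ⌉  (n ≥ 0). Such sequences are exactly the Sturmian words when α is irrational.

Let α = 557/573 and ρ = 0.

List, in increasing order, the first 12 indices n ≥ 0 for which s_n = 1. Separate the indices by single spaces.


n=0: ⌈557/573⌉−⌈0/573⌉ = 1−0 = 1  ← one
n=1: ⌈1114/573⌉−⌈557/573⌉ = 2−1 = 1  ← one
n=2: ⌈1671/573⌉−⌈1114/573⌉ = 3−2 = 1  ← one
n=3: ⌈2228/573⌉−⌈1671/573⌉ = 4−3 = 1  ← one
n=4: ⌈2785/573⌉−⌈2228/573⌉ = 5−4 = 1  ← one
n=5: ⌈3342/573⌉−⌈2785/573⌉ = 6−5 = 1  ← one
n=6: ⌈3899/573⌉−⌈3342/573⌉ = 7−6 = 1  ← one
n=7: ⌈4456/573⌉−⌈3899/573⌉ = 8−7 = 1  ← one
n=8: ⌈5013/573⌉−⌈4456/573⌉ = 9−8 = 1  ← one
n=9: ⌈5570/573⌉−⌈5013/573⌉ = 10−9 = 1  ← one
n=10: ⌈6127/573⌉−⌈5570/573⌉ = 11−10 = 1  ← one
n=11: ⌈6684/573⌉−⌈6127/573⌉ = 12−11 = 1  ← one
positions of the first 12 ones: 0 1 2 3 4 5 6 7 8 9 10 11

0 1 2 3 4 5 6 7 8 9 10 11


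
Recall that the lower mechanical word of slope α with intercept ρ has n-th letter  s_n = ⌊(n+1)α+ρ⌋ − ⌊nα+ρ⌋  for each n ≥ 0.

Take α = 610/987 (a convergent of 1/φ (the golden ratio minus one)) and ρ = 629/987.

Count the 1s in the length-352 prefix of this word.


#1s = Σ_{n=0}^{351} s_n = Σ_{n=0}^{351} (⌊(n+1)α+ρ⌋ − ⌊nα+ρ⌋)
the sum telescopes: every ⌊nα+ρ⌋ with 0 < n < 352 appears once with + and once with −, leaving ⌊352α+ρ⌋ − ⌊0·α+ρ⌋
352α + ρ = (352·610 + 629) / 987 = 215349/987
ρ = 629/987
⌊215349/987⌋ = 218,  ⌊629/987⌋ = 0
#1s = 218 − 0 = 218

218


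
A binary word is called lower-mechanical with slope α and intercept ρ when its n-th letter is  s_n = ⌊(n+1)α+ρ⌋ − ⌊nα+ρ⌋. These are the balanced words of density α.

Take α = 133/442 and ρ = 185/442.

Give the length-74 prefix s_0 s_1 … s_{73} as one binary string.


n=0: ⌊(1·133+185)/442⌋ − ⌊(0·133+185)/442⌋ = ⌊318/442⌋ − ⌊185/442⌋ = 0 − 0 = 0
n=1: ⌊(2·133+185)/442⌋ − ⌊(1·133+185)/442⌋ = ⌊451/442⌋ − ⌊318/442⌋ = 1 − 0 = 1
n=2: ⌊(3·133+185)/442⌋ − ⌊(2·133+185)/442⌋ = ⌊584/442⌋ − ⌊451/442⌋ = 1 − 1 = 0
n=3: ⌊(4·133+185)/442⌋ − ⌊(3·133+185)/442⌋ = ⌊717/442⌋ − ⌊584/442⌋ = 1 − 1 = 0
n=4: ⌊(5·133+185)/442⌋ − ⌊(4·133+185)/442⌋ = ⌊850/442⌋ − ⌊717/442⌋ = 1 − 1 = 0
n=5: ⌊(6·133+185)/442⌋ − ⌊(5·133+185)/442⌋ = ⌊983/442⌋ − ⌊850/442⌋ = 2 − 1 = 1
n=6: ⌊(7·133+185)/442⌋ − ⌊(6·133+185)/442⌋ = ⌊1116/442⌋ − ⌊983/442⌋ = 2 − 2 = 0
n=7: ⌊(8·133+185)/442⌋ − ⌊(7·133+185)/442⌋ = ⌊1249/442⌋ − ⌊1116/442⌋ = 2 − 2 = 0
n=8: ⌊(9·133+185)/442⌋ − ⌊(8·133+185)/442⌋ = ⌊1382/442⌋ − ⌊1249/442⌋ = 3 − 2 = 1
n=9: ⌊(10·133+185)/442⌋ − ⌊(9·133+185)/442⌋ = ⌊1515/442⌋ − ⌊1382/442⌋ = 3 − 3 = 0
n=10: ⌊(11·133+185)/442⌋ − ⌊(10·133+185)/442⌋ = ⌊1648/442⌋ − ⌊1515/442⌋ = 3 − 3 = 0
n=11: ⌊(12·133+185)/442⌋ − ⌊(11·133+185)/442⌋ = ⌊1781/442⌋ − ⌊1648/442⌋ = 4 − 3 = 1
n=12: ⌊(13·133+185)/442⌋ − ⌊(12·133+185)/442⌋ = ⌊1914/442⌋ − ⌊1781/442⌋ = 4 − 4 = 0
n=13: ⌊(14·133+185)/442⌋ − ⌊(13·133+185)/442⌋ = ⌊2047/442⌋ − ⌊1914/442⌋ = 4 − 4 = 0
n=14: ⌊(15·133+185)/442⌋ − ⌊(14·133+185)/442⌋ = ⌊2180/442⌋ − ⌊2047/442⌋ = 4 − 4 = 0
n=15: ⌊(16·133+185)/442⌋ − ⌊(15·133+185)/442⌋ = ⌊2313/442⌋ − ⌊2180/442⌋ = 5 − 4 = 1
n=16: ⌊(17·133+185)/442⌋ − ⌊(16·133+185)/442⌋ = ⌊2446/442⌋ − ⌊2313/442⌋ = 5 − 5 = 0
n=17: ⌊(18·133+185)/442⌋ − ⌊(17·133+185)/442⌋ = ⌊2579/442⌋ − ⌊2446/442⌋ = 5 − 5 = 0
n=18: ⌊(19·133+185)/442⌋ − ⌊(18·133+185)/442⌋ = ⌊2712/442⌋ − ⌊2579/442⌋ = 6 − 5 = 1
n=19: ⌊(20·133+185)/442⌋ − ⌊(19·133+185)/442⌋ = ⌊2845/442⌋ − ⌊2712/442⌋ = 6 − 6 = 0
n=20: ⌊(21·133+185)/442⌋ − ⌊(20·133+185)/442⌋ = ⌊2978/442⌋ − ⌊2845/442⌋ = 6 − 6 = 0
n=21: ⌊(22·133+185)/442⌋ − ⌊(21·133+185)/442⌋ = ⌊3111/442⌋ − ⌊2978/442⌋ = 7 − 6 = 1
n=22: ⌊(23·133+185)/442⌋ − ⌊(22·133+185)/442⌋ = ⌊3244/442⌋ − ⌊3111/442⌋ = 7 − 7 = 0
n=23: ⌊(24·133+185)/442⌋ − ⌊(23·133+185)/442⌋ = ⌊3377/442⌋ − ⌊3244/442⌋ = 7 − 7 = 0
n=24: ⌊(25·133+185)/442⌋ − ⌊(24·133+185)/442⌋ = ⌊3510/442⌋ − ⌊3377/442⌋ = 7 − 7 = 0
n=25: ⌊(26·133+185)/442⌋ − ⌊(25·133+185)/442⌋ = ⌊3643/442⌋ − ⌊3510/442⌋ = 8 − 7 = 1
n=26: ⌊(27·133+185)/442⌋ − ⌊(26·133+185)/442⌋ = ⌊3776/442⌋ − ⌊3643/442⌋ = 8 − 8 = 0
n=27: ⌊(28·133+185)/442⌋ − ⌊(27·133+185)/442⌋ = ⌊3909/442⌋ − ⌊3776/442⌋ = 8 − 8 = 0
n=28: ⌊(29·133+185)/442⌋ − ⌊(28·133+185)/442⌋ = ⌊4042/442⌋ − ⌊3909/442⌋ = 9 − 8 = 1
n=29: ⌊(30·133+185)/442⌋ − ⌊(29·133+185)/442⌋ = ⌊4175/442⌋ − ⌊4042/442⌋ = 9 − 9 = 0
n=30: ⌊(31·133+185)/442⌋ − ⌊(30·133+185)/442⌋ = ⌊4308/442⌋ − ⌊4175/442⌋ = 9 − 9 = 0
n=31: ⌊(32·133+185)/442⌋ − ⌊(31·133+185)/442⌋ = ⌊4441/442⌋ − ⌊4308/442⌋ = 10 − 9 = 1
n=32: ⌊(33·133+185)/442⌋ − ⌊(32·133+185)/442⌋ = ⌊4574/442⌋ − ⌊4441/442⌋ = 10 − 10 = 0
n=33: ⌊(34·133+185)/442⌋ − ⌊(33·133+185)/442⌋ = ⌊4707/442⌋ − ⌊4574/442⌋ = 10 − 10 = 0
n=34: ⌊(35·133+185)/442⌋ − ⌊(34·133+185)/442⌋ = ⌊4840/442⌋ − ⌊4707/442⌋ = 10 − 10 = 0
n=35: ⌊(36·133+185)/442⌋ − ⌊(35·133+185)/442⌋ = ⌊4973/442⌋ − ⌊4840/442⌋ = 11 − 10 = 1
n=36: ⌊(37·133+185)/442⌋ − ⌊(36·133+185)/442⌋ = ⌊5106/442⌋ − ⌊4973/442⌋ = 11 − 11 = 0
n=37: ⌊(38·133+185)/442⌋ − ⌊(37·133+185)/442⌋ = ⌊5239/442⌋ − ⌊5106/442⌋ = 11 − 11 = 0
n=38: ⌊(39·133+185)/442⌋ − ⌊(38·133+185)/442⌋ = ⌊5372/442⌋ − ⌊5239/442⌋ = 12 − 11 = 1
n=39: ⌊(40·133+185)/442⌋ − ⌊(39·133+185)/442⌋ = ⌊5505/442⌋ − ⌊5372/442⌋ = 12 − 12 = 0
n=40: ⌊(41·133+185)/442⌋ − ⌊(40·133+185)/442⌋ = ⌊5638/442⌋ − ⌊5505/442⌋ = 12 − 12 = 0
n=41: ⌊(42·133+185)/442⌋ − ⌊(41·133+185)/442⌋ = ⌊5771/442⌋ − ⌊5638/442⌋ = 13 − 12 = 1
n=42: ⌊(43·133+185)/442⌋ − ⌊(42·133+185)/442⌋ = ⌊5904/442⌋ − ⌊5771/442⌋ = 13 − 13 = 0
n=43: ⌊(44·133+185)/442⌋ − ⌊(43·133+185)/442⌋ = ⌊6037/442⌋ − ⌊5904/442⌋ = 13 − 13 = 0
n=44: ⌊(45·133+185)/442⌋ − ⌊(44·133+185)/442⌋ = ⌊6170/442⌋ − ⌊6037/442⌋ = 13 − 13 = 0
n=45: ⌊(46·133+185)/442⌋ − ⌊(45·133+185)/442⌋ = ⌊6303/442⌋ − ⌊6170/442⌋ = 14 − 13 = 1
n=46: ⌊(47·133+185)/442⌋ − ⌊(46·133+185)/442⌋ = ⌊6436/442⌋ − ⌊6303/442⌋ = 14 − 14 = 0
n=47: ⌊(48·133+185)/442⌋ − ⌊(47·133+185)/442⌋ = ⌊6569/442⌋ − ⌊6436/442⌋ = 14 − 14 = 0
n=48: ⌊(49·133+185)/442⌋ − ⌊(48·133+185)/442⌋ = ⌊6702/442⌋ − ⌊6569/442⌋ = 15 − 14 = 1
n=49: ⌊(50·133+185)/442⌋ − ⌊(49·133+185)/442⌋ = ⌊6835/442⌋ − ⌊6702/442⌋ = 15 − 15 = 0
n=50: ⌊(51·133+185)/442⌋ − ⌊(50·133+185)/442⌋ = ⌊6968/442⌋ − ⌊6835/442⌋ = 15 − 15 = 0
n=51: ⌊(52·133+185)/442⌋ − ⌊(51·133+185)/442⌋ = ⌊7101/442⌋ − ⌊6968/442⌋ = 16 − 15 = 1
n=52: ⌊(53·133+185)/442⌋ − ⌊(52·133+185)/442⌋ = ⌊7234/442⌋ − ⌊7101/442⌋ = 16 − 16 = 0
n=53: ⌊(54·133+185)/442⌋ − ⌊(53·133+185)/442⌋ = ⌊7367/442⌋ − ⌊7234/442⌋ = 16 − 16 = 0
n=54: ⌊(55·133+185)/442⌋ − ⌊(54·133+185)/442⌋ = ⌊7500/442⌋ − ⌊7367/442⌋ = 16 − 16 = 0
n=55: ⌊(56·133+185)/442⌋ − ⌊(55·133+185)/442⌋ = ⌊7633/442⌋ − ⌊7500/442⌋ = 17 − 16 = 1
n=56: ⌊(57·133+185)/442⌋ − ⌊(56·133+185)/442⌋ = ⌊7766/442⌋ − ⌊7633/442⌋ = 17 − 17 = 0
n=57: ⌊(58·133+185)/442⌋ − ⌊(57·133+185)/442⌋ = ⌊7899/442⌋ − ⌊7766/442⌋ = 17 − 17 = 0
n=58: ⌊(59·133+185)/442⌋ − ⌊(58·133+185)/442⌋ = ⌊8032/442⌋ − ⌊7899/442⌋ = 18 − 17 = 1
n=59: ⌊(60·133+185)/442⌋ − ⌊(59·133+185)/442⌋ = ⌊8165/442⌋ − ⌊8032/442⌋ = 18 − 18 = 0
n=60: ⌊(61·133+185)/442⌋ − ⌊(60·133+185)/442⌋ = ⌊8298/442⌋ − ⌊8165/442⌋ = 18 − 18 = 0
n=61: ⌊(62·133+185)/442⌋ − ⌊(61·133+185)/442⌋ = ⌊8431/442⌋ − ⌊8298/442⌋ = 19 − 18 = 1
n=62: ⌊(63·133+185)/442⌋ − ⌊(62·133+185)/442⌋ = ⌊8564/442⌋ − ⌊8431/442⌋ = 19 − 19 = 0
n=63: ⌊(64·133+185)/442⌋ − ⌊(63·133+185)/442⌋ = ⌊8697/442⌋ − ⌊8564/442⌋ = 19 − 19 = 0
n=64: ⌊(65·133+185)/442⌋ − ⌊(64·133+185)/442⌋ = ⌊8830/442⌋ − ⌊8697/442⌋ = 19 − 19 = 0
n=65: ⌊(66·133+185)/442⌋ − ⌊(65·133+185)/442⌋ = ⌊8963/442⌋ − ⌊8830/442⌋ = 20 − 19 = 1
n=66: ⌊(67·133+185)/442⌋ − ⌊(66·133+185)/442⌋ = ⌊9096/442⌋ − ⌊8963/442⌋ = 20 − 20 = 0
n=67: ⌊(68·133+185)/442⌋ − ⌊(67·133+185)/442⌋ = ⌊9229/442⌋ − ⌊9096/442⌋ = 20 − 20 = 0
n=68: ⌊(69·133+185)/442⌋ − ⌊(68·133+185)/442⌋ = ⌊9362/442⌋ − ⌊9229/442⌋ = 21 − 20 = 1
n=69: ⌊(70·133+185)/442⌋ − ⌊(69·133+185)/442⌋ = ⌊9495/442⌋ − ⌊9362/442⌋ = 21 − 21 = 0
n=70: ⌊(71·133+185)/442⌋ − ⌊(70·133+185)/442⌋ = ⌊9628/442⌋ − ⌊9495/442⌋ = 21 − 21 = 0
n=71: ⌊(72·133+185)/442⌋ − ⌊(71·133+185)/442⌋ = ⌊9761/442⌋ − ⌊9628/442⌋ = 22 − 21 = 1
n=72: ⌊(73·133+185)/442⌋ − ⌊(72·133+185)/442⌋ = ⌊9894/442⌋ − ⌊9761/442⌋ = 22 − 22 = 0
n=73: ⌊(74·133+185)/442⌋ − ⌊(73·133+185)/442⌋ = ⌊10027/442⌋ − ⌊9894/442⌋ = 22 − 22 = 0

01000100100100010010010001001001000100100100010010010001001001000100100100


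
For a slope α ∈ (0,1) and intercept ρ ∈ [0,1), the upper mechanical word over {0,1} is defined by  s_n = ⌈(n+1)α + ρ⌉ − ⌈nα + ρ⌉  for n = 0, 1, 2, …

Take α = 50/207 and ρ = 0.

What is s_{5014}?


0

(n+1)α + ρ = (5015·50) / 207 = 250750/207
nα + ρ     = (5014·50) / 207 = 250700/207
⌈250750/207⌉ = 1212,  ⌈250700/207⌉ = 1212
s_{5014} = 1212 − 1212 = 0


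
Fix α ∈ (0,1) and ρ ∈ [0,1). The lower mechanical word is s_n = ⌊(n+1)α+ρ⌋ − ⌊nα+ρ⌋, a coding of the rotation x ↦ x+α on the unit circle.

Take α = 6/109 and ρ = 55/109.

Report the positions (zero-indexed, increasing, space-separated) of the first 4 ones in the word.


n=0: ⌊61/109⌋−⌊55/109⌋ = 0−0 = 0
n=1: ⌊67/109⌋−⌊61/109⌋ = 0−0 = 0
  …
n=8: ⌊109/109⌋−⌊103/109⌋ = 1−0 = 1  ← one
n=9: ⌊115/109⌋−⌊109/109⌋ = 1−1 = 0
n=10: ⌊121/109⌋−⌊115/109⌋ = 1−1 = 0
  …
n=27: ⌊223/109⌋−⌊217/109⌋ = 2−1 = 1  ← one
n=28: ⌊229/109⌋−⌊223/109⌋ = 2−2 = 0
n=29: ⌊235/109⌋−⌊229/109⌋ = 2−2 = 0
  …
n=45: ⌊331/109⌋−⌊325/109⌋ = 3−2 = 1  ← one
n=46: ⌊337/109⌋−⌊331/109⌋ = 3−3 = 0
n=47: ⌊343/109⌋−⌊337/109⌋ = 3−3 = 0
  …
n=63: ⌊439/109⌋−⌊433/109⌋ = 4−3 = 1  ← one
positions of the first 4 ones: 8 27 45 63

8 27 45 63


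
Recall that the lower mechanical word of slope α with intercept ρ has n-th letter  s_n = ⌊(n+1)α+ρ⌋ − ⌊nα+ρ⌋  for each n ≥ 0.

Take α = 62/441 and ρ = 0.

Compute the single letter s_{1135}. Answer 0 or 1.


0

(n+1)α + ρ = (1136·62) / 441 = 70432/441
nα + ρ     = (1135·62) / 441 = 70370/441
⌊70432/441⌋ = 159,  ⌊70370/441⌋ = 159
s_{1135} = 159 − 159 = 0


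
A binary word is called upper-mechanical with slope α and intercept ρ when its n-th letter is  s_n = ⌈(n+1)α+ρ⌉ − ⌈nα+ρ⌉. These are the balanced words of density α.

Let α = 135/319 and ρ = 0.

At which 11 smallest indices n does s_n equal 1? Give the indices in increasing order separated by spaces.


n=0: ⌈135/319⌉−⌈0/319⌉ = 1−0 = 1  ← one
n=1: ⌈270/319⌉−⌈135/319⌉ = 1−1 = 0
n=2: ⌈405/319⌉−⌈270/319⌉ = 2−1 = 1  ← one
n=3: ⌈540/319⌉−⌈405/319⌉ = 2−2 = 0
n=4: ⌈675/319⌉−⌈540/319⌉ = 3−2 = 1  ← one
n=5: ⌈810/319⌉−⌈675/319⌉ = 3−3 = 0
n=6: ⌈945/319⌉−⌈810/319⌉ = 3−3 = 0
n=7: ⌈1080/319⌉−⌈945/319⌉ = 4−3 = 1  ← one
n=8: ⌈1215/319⌉−⌈1080/319⌉ = 4−4 = 0
n=9: ⌈1350/319⌉−⌈1215/319⌉ = 5−4 = 1  ← one
n=10: ⌈1485/319⌉−⌈1350/319⌉ = 5−5 = 0
n=11: ⌈1620/319⌉−⌈1485/319⌉ = 6−5 = 1  ← one
n=12: ⌈1755/319⌉−⌈1620/319⌉ = 6−6 = 0
n=13: ⌈1890/319⌉−⌈1755/319⌉ = 6−6 = 0
n=14: ⌈2025/319⌉−⌈1890/319⌉ = 7−6 = 1  ← one
n=15: ⌈2160/319⌉−⌈2025/319⌉ = 7−7 = 0
n=16: ⌈2295/319⌉−⌈2160/319⌉ = 8−7 = 1  ← one
n=17: ⌈2430/319⌉−⌈2295/319⌉ = 8−8 = 0
n=18: ⌈2565/319⌉−⌈2430/319⌉ = 9−8 = 1  ← one
n=19: ⌈2700/319⌉−⌈2565/319⌉ = 9−9 = 0
n=20: ⌈2835/319⌉−⌈2700/319⌉ = 9−9 = 0
n=21: ⌈2970/319⌉−⌈2835/319⌉ = 10−9 = 1  ← one
n=22: ⌈3105/319⌉−⌈2970/319⌉ = 10−10 = 0
n=23: ⌈3240/319⌉−⌈3105/319⌉ = 11−10 = 1  ← one
positions of the first 11 ones: 0 2 4 7 9 11 14 16 18 21 23

0 2 4 7 9 11 14 16 18 21 23


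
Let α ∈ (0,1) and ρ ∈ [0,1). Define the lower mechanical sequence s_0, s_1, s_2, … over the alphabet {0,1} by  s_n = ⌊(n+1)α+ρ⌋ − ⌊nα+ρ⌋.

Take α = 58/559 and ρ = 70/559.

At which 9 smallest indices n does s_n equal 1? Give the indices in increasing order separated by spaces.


n=0: ⌊128/559⌋−⌊70/559⌋ = 0−0 = 0
n=1: ⌊186/559⌋−⌊128/559⌋ = 0−0 = 0
  …
n=8: ⌊592/559⌋−⌊534/559⌋ = 1−0 = 1  ← one
n=9: ⌊650/559⌋−⌊592/559⌋ = 1−1 = 0
n=10: ⌊708/559⌋−⌊650/559⌋ = 1−1 = 0
  …
n=18: ⌊1172/559⌋−⌊1114/559⌋ = 2−1 = 1  ← one
n=19: ⌊1230/559⌋−⌊1172/559⌋ = 2−2 = 0
n=20: ⌊1288/559⌋−⌊1230/559⌋ = 2−2 = 0
  …
n=27: ⌊1694/559⌋−⌊1636/559⌋ = 3−2 = 1  ← one
n=28: ⌊1752/559⌋−⌊1694/559⌋ = 3−3 = 0
n=29: ⌊1810/559⌋−⌊1752/559⌋ = 3−3 = 0
  …
n=37: ⌊2274/559⌋−⌊2216/559⌋ = 4−3 = 1  ← one
n=38: ⌊2332/559⌋−⌊2274/559⌋ = 4−4 = 0
n=39: ⌊2390/559⌋−⌊2332/559⌋ = 4−4 = 0
  …
n=46: ⌊2796/559⌋−⌊2738/559⌋ = 5−4 = 1  ← one
n=47: ⌊2854/559⌋−⌊2796/559⌋ = 5−5 = 0
n=48: ⌊2912/559⌋−⌊2854/559⌋ = 5−5 = 0
  …
n=56: ⌊3376/559⌋−⌊3318/559⌋ = 6−5 = 1  ← one
n=57: ⌊3434/559⌋−⌊3376/559⌋ = 6−6 = 0
n=58: ⌊3492/559⌋−⌊3434/559⌋ = 6−6 = 0
  …
n=66: ⌊3956/559⌋−⌊3898/559⌋ = 7−6 = 1  ← one
n=67: ⌊4014/559⌋−⌊3956/559⌋ = 7−7 = 0
n=68: ⌊4072/559⌋−⌊4014/559⌋ = 7−7 = 0
  …
n=75: ⌊4478/559⌋−⌊4420/559⌋ = 8−7 = 1  ← one
n=76: ⌊4536/559⌋−⌊4478/559⌋ = 8−8 = 0
n=77: ⌊4594/559⌋−⌊4536/559⌋ = 8−8 = 0
  …
n=85: ⌊5058/559⌋−⌊5000/559⌋ = 9−8 = 1  ← one
positions of the first 9 ones: 8 18 27 37 46 56 66 75 85

8 18 27 37 46 56 66 75 85


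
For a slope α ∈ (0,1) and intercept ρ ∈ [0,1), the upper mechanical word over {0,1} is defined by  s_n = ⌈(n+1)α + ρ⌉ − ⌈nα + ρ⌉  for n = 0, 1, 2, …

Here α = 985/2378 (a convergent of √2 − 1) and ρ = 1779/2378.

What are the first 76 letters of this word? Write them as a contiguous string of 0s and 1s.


1001010100101001010100101001010100101001010010101001010010101001010010100101

n=0: ⌈(1·985+1779)/2378⌉ − ⌈(0·985+1779)/2378⌉ = ⌈2764/2378⌉ − ⌈1779/2378⌉ = 2 − 1 = 1
n=1: ⌈(2·985+1779)/2378⌉ − ⌈(1·985+1779)/2378⌉ = ⌈3749/2378⌉ − ⌈2764/2378⌉ = 2 − 2 = 0
n=2: ⌈(3·985+1779)/2378⌉ − ⌈(2·985+1779)/2378⌉ = ⌈4734/2378⌉ − ⌈3749/2378⌉ = 2 − 2 = 0
n=3: ⌈(4·985+1779)/2378⌉ − ⌈(3·985+1779)/2378⌉ = ⌈5719/2378⌉ − ⌈4734/2378⌉ = 3 − 2 = 1
n=4: ⌈(5·985+1779)/2378⌉ − ⌈(4·985+1779)/2378⌉ = ⌈6704/2378⌉ − ⌈5719/2378⌉ = 3 − 3 = 0
n=5: ⌈(6·985+1779)/2378⌉ − ⌈(5·985+1779)/2378⌉ = ⌈7689/2378⌉ − ⌈6704/2378⌉ = 4 − 3 = 1
n=6: ⌈(7·985+1779)/2378⌉ − ⌈(6·985+1779)/2378⌉ = ⌈8674/2378⌉ − ⌈7689/2378⌉ = 4 − 4 = 0
n=7: ⌈(8·985+1779)/2378⌉ − ⌈(7·985+1779)/2378⌉ = ⌈9659/2378⌉ − ⌈8674/2378⌉ = 5 − 4 = 1
n=8: ⌈(9·985+1779)/2378⌉ − ⌈(8·985+1779)/2378⌉ = ⌈10644/2378⌉ − ⌈9659/2378⌉ = 5 − 5 = 0
n=9: ⌈(10·985+1779)/2378⌉ − ⌈(9·985+1779)/2378⌉ = ⌈11629/2378⌉ − ⌈10644/2378⌉ = 5 − 5 = 0
n=10: ⌈(11·985+1779)/2378⌉ − ⌈(10·985+1779)/2378⌉ = ⌈12614/2378⌉ − ⌈11629/2378⌉ = 6 − 5 = 1
n=11: ⌈(12·985+1779)/2378⌉ − ⌈(11·985+1779)/2378⌉ = ⌈13599/2378⌉ − ⌈12614/2378⌉ = 6 − 6 = 0
n=12: ⌈(13·985+1779)/2378⌉ − ⌈(12·985+1779)/2378⌉ = ⌈14584/2378⌉ − ⌈13599/2378⌉ = 7 − 6 = 1
n=13: ⌈(14·985+1779)/2378⌉ − ⌈(13·985+1779)/2378⌉ = ⌈15569/2378⌉ − ⌈14584/2378⌉ = 7 − 7 = 0
n=14: ⌈(15·985+1779)/2378⌉ − ⌈(14·985+1779)/2378⌉ = ⌈16554/2378⌉ − ⌈15569/2378⌉ = 7 − 7 = 0
n=15: ⌈(16·985+1779)/2378⌉ − ⌈(15·985+1779)/2378⌉ = ⌈17539/2378⌉ − ⌈16554/2378⌉ = 8 − 7 = 1
n=16: ⌈(17·985+1779)/2378⌉ − ⌈(16·985+1779)/2378⌉ = ⌈18524/2378⌉ − ⌈17539/2378⌉ = 8 − 8 = 0
n=17: ⌈(18·985+1779)/2378⌉ − ⌈(17·985+1779)/2378⌉ = ⌈19509/2378⌉ − ⌈18524/2378⌉ = 9 − 8 = 1
n=18: ⌈(19·985+1779)/2378⌉ − ⌈(18·985+1779)/2378⌉ = ⌈20494/2378⌉ − ⌈19509/2378⌉ = 9 − 9 = 0
n=19: ⌈(20·985+1779)/2378⌉ − ⌈(19·985+1779)/2378⌉ = ⌈21479/2378⌉ − ⌈20494/2378⌉ = 10 − 9 = 1
n=20: ⌈(21·985+1779)/2378⌉ − ⌈(20·985+1779)/2378⌉ = ⌈22464/2378⌉ − ⌈21479/2378⌉ = 10 − 10 = 0
n=21: ⌈(22·985+1779)/2378⌉ − ⌈(21·985+1779)/2378⌉ = ⌈23449/2378⌉ − ⌈22464/2378⌉ = 10 − 10 = 0
n=22: ⌈(23·985+1779)/2378⌉ − ⌈(22·985+1779)/2378⌉ = ⌈24434/2378⌉ − ⌈23449/2378⌉ = 11 − 10 = 1
n=23: ⌈(24·985+1779)/2378⌉ − ⌈(23·985+1779)/2378⌉ = ⌈25419/2378⌉ − ⌈24434/2378⌉ = 11 − 11 = 0
n=24: ⌈(25·985+1779)/2378⌉ − ⌈(24·985+1779)/2378⌉ = ⌈26404/2378⌉ − ⌈25419/2378⌉ = 12 − 11 = 1
n=25: ⌈(26·985+1779)/2378⌉ − ⌈(25·985+1779)/2378⌉ = ⌈27389/2378⌉ − ⌈26404/2378⌉ = 12 − 12 = 0
n=26: ⌈(27·985+1779)/2378⌉ − ⌈(26·985+1779)/2378⌉ = ⌈28374/2378⌉ − ⌈27389/2378⌉ = 12 − 12 = 0
n=27: ⌈(28·985+1779)/2378⌉ − ⌈(27·985+1779)/2378⌉ = ⌈29359/2378⌉ − ⌈28374/2378⌉ = 13 − 12 = 1
n=28: ⌈(29·985+1779)/2378⌉ − ⌈(28·985+1779)/2378⌉ = ⌈30344/2378⌉ − ⌈29359/2378⌉ = 13 − 13 = 0
n=29: ⌈(30·985+1779)/2378⌉ − ⌈(29·985+1779)/2378⌉ = ⌈31329/2378⌉ − ⌈30344/2378⌉ = 14 − 13 = 1
n=30: ⌈(31·985+1779)/2378⌉ − ⌈(30·985+1779)/2378⌉ = ⌈32314/2378⌉ − ⌈31329/2378⌉ = 14 − 14 = 0
n=31: ⌈(32·985+1779)/2378⌉ − ⌈(31·985+1779)/2378⌉ = ⌈33299/2378⌉ − ⌈32314/2378⌉ = 15 − 14 = 1
n=32: ⌈(33·985+1779)/2378⌉ − ⌈(32·985+1779)/2378⌉ = ⌈34284/2378⌉ − ⌈33299/2378⌉ = 15 − 15 = 0
n=33: ⌈(34·985+1779)/2378⌉ − ⌈(33·985+1779)/2378⌉ = ⌈35269/2378⌉ − ⌈34284/2378⌉ = 15 − 15 = 0
n=34: ⌈(35·985+1779)/2378⌉ − ⌈(34·985+1779)/2378⌉ = ⌈36254/2378⌉ − ⌈35269/2378⌉ = 16 − 15 = 1
n=35: ⌈(36·985+1779)/2378⌉ − ⌈(35·985+1779)/2378⌉ = ⌈37239/2378⌉ − ⌈36254/2378⌉ = 16 − 16 = 0
n=36: ⌈(37·985+1779)/2378⌉ − ⌈(36·985+1779)/2378⌉ = ⌈38224/2378⌉ − ⌈37239/2378⌉ = 17 − 16 = 1
n=37: ⌈(38·985+1779)/2378⌉ − ⌈(37·985+1779)/2378⌉ = ⌈39209/2378⌉ − ⌈38224/2378⌉ = 17 − 17 = 0
n=38: ⌈(39·985+1779)/2378⌉ − ⌈(38·985+1779)/2378⌉ = ⌈40194/2378⌉ − ⌈39209/2378⌉ = 17 − 17 = 0
n=39: ⌈(40·985+1779)/2378⌉ − ⌈(39·985+1779)/2378⌉ = ⌈41179/2378⌉ − ⌈40194/2378⌉ = 18 − 17 = 1
n=40: ⌈(41·985+1779)/2378⌉ − ⌈(40·985+1779)/2378⌉ = ⌈42164/2378⌉ − ⌈41179/2378⌉ = 18 − 18 = 0
n=41: ⌈(42·985+1779)/2378⌉ − ⌈(41·985+1779)/2378⌉ = ⌈43149/2378⌉ − ⌈42164/2378⌉ = 19 − 18 = 1
n=42: ⌈(43·985+1779)/2378⌉ − ⌈(42·985+1779)/2378⌉ = ⌈44134/2378⌉ − ⌈43149/2378⌉ = 19 − 19 = 0
n=43: ⌈(44·985+1779)/2378⌉ − ⌈(43·985+1779)/2378⌉ = ⌈45119/2378⌉ − ⌈44134/2378⌉ = 19 − 19 = 0
n=44: ⌈(45·985+1779)/2378⌉ − ⌈(44·985+1779)/2378⌉ = ⌈46104/2378⌉ − ⌈45119/2378⌉ = 20 − 19 = 1
n=45: ⌈(46·985+1779)/2378⌉ − ⌈(45·985+1779)/2378⌉ = ⌈47089/2378⌉ − ⌈46104/2378⌉ = 20 − 20 = 0
n=46: ⌈(47·985+1779)/2378⌉ − ⌈(46·985+1779)/2378⌉ = ⌈48074/2378⌉ − ⌈47089/2378⌉ = 21 − 20 = 1
n=47: ⌈(48·985+1779)/2378⌉ − ⌈(47·985+1779)/2378⌉ = ⌈49059/2378⌉ − ⌈48074/2378⌉ = 21 − 21 = 0
n=48: ⌈(49·985+1779)/2378⌉ − ⌈(48·985+1779)/2378⌉ = ⌈50044/2378⌉ − ⌈49059/2378⌉ = 22 − 21 = 1
n=49: ⌈(50·985+1779)/2378⌉ − ⌈(49·985+1779)/2378⌉ = ⌈51029/2378⌉ − ⌈50044/2378⌉ = 22 − 22 = 0
n=50: ⌈(51·985+1779)/2378⌉ − ⌈(50·985+1779)/2378⌉ = ⌈52014/2378⌉ − ⌈51029/2378⌉ = 22 − 22 = 0
n=51: ⌈(52·985+1779)/2378⌉ − ⌈(51·985+1779)/2378⌉ = ⌈52999/2378⌉ − ⌈52014/2378⌉ = 23 − 22 = 1
n=52: ⌈(53·985+1779)/2378⌉ − ⌈(52·985+1779)/2378⌉ = ⌈53984/2378⌉ − ⌈52999/2378⌉ = 23 − 23 = 0
n=53: ⌈(54·985+1779)/2378⌉ − ⌈(53·985+1779)/2378⌉ = ⌈54969/2378⌉ − ⌈53984/2378⌉ = 24 − 23 = 1
n=54: ⌈(55·985+1779)/2378⌉ − ⌈(54·985+1779)/2378⌉ = ⌈55954/2378⌉ − ⌈54969/2378⌉ = 24 − 24 = 0
n=55: ⌈(56·985+1779)/2378⌉ − ⌈(55·985+1779)/2378⌉ = ⌈56939/2378⌉ − ⌈55954/2378⌉ = 24 − 24 = 0
n=56: ⌈(57·985+1779)/2378⌉ − ⌈(56·985+1779)/2378⌉ = ⌈57924/2378⌉ − ⌈56939/2378⌉ = 25 − 24 = 1
n=57: ⌈(58·985+1779)/2378⌉ − ⌈(57·985+1779)/2378⌉ = ⌈58909/2378⌉ − ⌈57924/2378⌉ = 25 − 25 = 0
n=58: ⌈(59·985+1779)/2378⌉ − ⌈(58·985+1779)/2378⌉ = ⌈59894/2378⌉ − ⌈58909/2378⌉ = 26 − 25 = 1
n=59: ⌈(60·985+1779)/2378⌉ − ⌈(59·985+1779)/2378⌉ = ⌈60879/2378⌉ − ⌈59894/2378⌉ = 26 − 26 = 0
n=60: ⌈(61·985+1779)/2378⌉ − ⌈(60·985+1779)/2378⌉ = ⌈61864/2378⌉ − ⌈60879/2378⌉ = 27 − 26 = 1
n=61: ⌈(62·985+1779)/2378⌉ − ⌈(61·985+1779)/2378⌉ = ⌈62849/2378⌉ − ⌈61864/2378⌉ = 27 − 27 = 0
n=62: ⌈(63·985+1779)/2378⌉ − ⌈(62·985+1779)/2378⌉ = ⌈63834/2378⌉ − ⌈62849/2378⌉ = 27 − 27 = 0
n=63: ⌈(64·985+1779)/2378⌉ − ⌈(63·985+1779)/2378⌉ = ⌈64819/2378⌉ − ⌈63834/2378⌉ = 28 − 27 = 1
n=64: ⌈(65·985+1779)/2378⌉ − ⌈(64·985+1779)/2378⌉ = ⌈65804/2378⌉ − ⌈64819/2378⌉ = 28 − 28 = 0
n=65: ⌈(66·985+1779)/2378⌉ − ⌈(65·985+1779)/2378⌉ = ⌈66789/2378⌉ − ⌈65804/2378⌉ = 29 − 28 = 1
n=66: ⌈(67·985+1779)/2378⌉ − ⌈(66·985+1779)/2378⌉ = ⌈67774/2378⌉ − ⌈66789/2378⌉ = 29 − 29 = 0
n=67: ⌈(68·985+1779)/2378⌉ − ⌈(67·985+1779)/2378⌉ = ⌈68759/2378⌉ − ⌈67774/2378⌉ = 29 − 29 = 0
n=68: ⌈(69·985+1779)/2378⌉ − ⌈(68·985+1779)/2378⌉ = ⌈69744/2378⌉ − ⌈68759/2378⌉ = 30 − 29 = 1
n=69: ⌈(70·985+1779)/2378⌉ − ⌈(69·985+1779)/2378⌉ = ⌈70729/2378⌉ − ⌈69744/2378⌉ = 30 − 30 = 0
n=70: ⌈(71·985+1779)/2378⌉ − ⌈(70·985+1779)/2378⌉ = ⌈71714/2378⌉ − ⌈70729/2378⌉ = 31 − 30 = 1
n=71: ⌈(72·985+1779)/2378⌉ − ⌈(71·985+1779)/2378⌉ = ⌈72699/2378⌉ − ⌈71714/2378⌉ = 31 − 31 = 0
n=72: ⌈(73·985+1779)/2378⌉ − ⌈(72·985+1779)/2378⌉ = ⌈73684/2378⌉ − ⌈72699/2378⌉ = 31 − 31 = 0
n=73: ⌈(74·985+1779)/2378⌉ − ⌈(73·985+1779)/2378⌉ = ⌈74669/2378⌉ − ⌈73684/2378⌉ = 32 − 31 = 1
n=74: ⌈(75·985+1779)/2378⌉ − ⌈(74·985+1779)/2378⌉ = ⌈75654/2378⌉ − ⌈74669/2378⌉ = 32 − 32 = 0
n=75: ⌈(76·985+1779)/2378⌉ − ⌈(75·985+1779)/2378⌉ = ⌈76639/2378⌉ − ⌈75654/2378⌉ = 33 − 32 = 1


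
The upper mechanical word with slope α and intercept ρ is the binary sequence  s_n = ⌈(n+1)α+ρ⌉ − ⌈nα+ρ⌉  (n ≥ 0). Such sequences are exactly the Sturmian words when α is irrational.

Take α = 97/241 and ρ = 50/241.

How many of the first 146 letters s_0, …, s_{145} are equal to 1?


#1s = Σ_{n=0}^{145} s_n = Σ_{n=0}^{145} (⌈(n+1)α+ρ⌉ − ⌈nα+ρ⌉)
the sum telescopes: every ⌈nα+ρ⌉ with 0 < n < 146 appears once with + and once with −, leaving ⌈146α+ρ⌉ − ⌈0·α+ρ⌉
146α + ρ = (146·97 + 50) / 241 = 14212/241
ρ = 50/241
⌈14212/241⌉ = 59,  ⌈50/241⌉ = 1
#1s = 59 − 1 = 58

58


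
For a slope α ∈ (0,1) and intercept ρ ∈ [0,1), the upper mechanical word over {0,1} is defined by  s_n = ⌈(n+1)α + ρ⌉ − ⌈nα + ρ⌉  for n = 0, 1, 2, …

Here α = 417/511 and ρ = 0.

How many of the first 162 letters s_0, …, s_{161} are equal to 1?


#1s = Σ_{n=0}^{161} s_n = Σ_{n=0}^{161} (⌈(n+1)α+ρ⌉ − ⌈nα+ρ⌉)
the sum telescopes: every ⌈nα+ρ⌉ with 0 < n < 162 appears once with + and once with −, leaving ⌈162α+ρ⌉ − ⌈0·α+ρ⌉
162α + ρ = (162·417) / 511 = 67554/511
ρ = 0/511
⌈67554/511⌉ = 133,  ⌈0/511⌉ = 0
#1s = 133 − 0 = 133

133


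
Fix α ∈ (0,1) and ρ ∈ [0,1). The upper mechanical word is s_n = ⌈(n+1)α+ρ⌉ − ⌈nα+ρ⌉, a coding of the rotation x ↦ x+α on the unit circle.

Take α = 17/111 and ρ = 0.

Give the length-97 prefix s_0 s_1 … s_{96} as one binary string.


n=0: ⌈(1·17)/111⌉ − ⌈(0·17)/111⌉ = ⌈17/111⌉ − ⌈0/111⌉ = 1 − 0 = 1
n=1: ⌈(2·17)/111⌉ − ⌈(1·17)/111⌉ = ⌈34/111⌉ − ⌈17/111⌉ = 1 − 1 = 0
n=2: ⌈(3·17)/111⌉ − ⌈(2·17)/111⌉ = ⌈51/111⌉ − ⌈34/111⌉ = 1 − 1 = 0
n=3: ⌈(4·17)/111⌉ − ⌈(3·17)/111⌉ = ⌈68/111⌉ − ⌈51/111⌉ = 1 − 1 = 0
n=4: ⌈(5·17)/111⌉ − ⌈(4·17)/111⌉ = ⌈85/111⌉ − ⌈68/111⌉ = 1 − 1 = 0
n=5: ⌈(6·17)/111⌉ − ⌈(5·17)/111⌉ = ⌈102/111⌉ − ⌈85/111⌉ = 1 − 1 = 0
n=6: ⌈(7·17)/111⌉ − ⌈(6·17)/111⌉ = ⌈119/111⌉ − ⌈102/111⌉ = 2 − 1 = 1
n=7: ⌈(8·17)/111⌉ − ⌈(7·17)/111⌉ = ⌈136/111⌉ − ⌈119/111⌉ = 2 − 2 = 0
n=8: ⌈(9·17)/111⌉ − ⌈(8·17)/111⌉ = ⌈153/111⌉ − ⌈136/111⌉ = 2 − 2 = 0
n=9: ⌈(10·17)/111⌉ − ⌈(9·17)/111⌉ = ⌈170/111⌉ − ⌈153/111⌉ = 2 − 2 = 0
n=10: ⌈(11·17)/111⌉ − ⌈(10·17)/111⌉ = ⌈187/111⌉ − ⌈170/111⌉ = 2 − 2 = 0
n=11: ⌈(12·17)/111⌉ − ⌈(11·17)/111⌉ = ⌈204/111⌉ − ⌈187/111⌉ = 2 − 2 = 0
n=12: ⌈(13·17)/111⌉ − ⌈(12·17)/111⌉ = ⌈221/111⌉ − ⌈204/111⌉ = 2 − 2 = 0
n=13: ⌈(14·17)/111⌉ − ⌈(13·17)/111⌉ = ⌈238/111⌉ − ⌈221/111⌉ = 3 − 2 = 1
n=14: ⌈(15·17)/111⌉ − ⌈(14·17)/111⌉ = ⌈255/111⌉ − ⌈238/111⌉ = 3 − 3 = 0
n=15: ⌈(16·17)/111⌉ − ⌈(15·17)/111⌉ = ⌈272/111⌉ − ⌈255/111⌉ = 3 − 3 = 0
n=16: ⌈(17·17)/111⌉ − ⌈(16·17)/111⌉ = ⌈289/111⌉ − ⌈272/111⌉ = 3 − 3 = 0
n=17: ⌈(18·17)/111⌉ − ⌈(17·17)/111⌉ = ⌈306/111⌉ − ⌈289/111⌉ = 3 − 3 = 0
n=18: ⌈(19·17)/111⌉ − ⌈(18·17)/111⌉ = ⌈323/111⌉ − ⌈306/111⌉ = 3 − 3 = 0
n=19: ⌈(20·17)/111⌉ − ⌈(19·17)/111⌉ = ⌈340/111⌉ − ⌈323/111⌉ = 4 − 3 = 1
n=20: ⌈(21·17)/111⌉ − ⌈(20·17)/111⌉ = ⌈357/111⌉ − ⌈340/111⌉ = 4 − 4 = 0
n=21: ⌈(22·17)/111⌉ − ⌈(21·17)/111⌉ = ⌈374/111⌉ − ⌈357/111⌉ = 4 − 4 = 0
n=22: ⌈(23·17)/111⌉ − ⌈(22·17)/111⌉ = ⌈391/111⌉ − ⌈374/111⌉ = 4 − 4 = 0
n=23: ⌈(24·17)/111⌉ − ⌈(23·17)/111⌉ = ⌈408/111⌉ − ⌈391/111⌉ = 4 − 4 = 0
n=24: ⌈(25·17)/111⌉ − ⌈(24·17)/111⌉ = ⌈425/111⌉ − ⌈408/111⌉ = 4 − 4 = 0
n=25: ⌈(26·17)/111⌉ − ⌈(25·17)/111⌉ = ⌈442/111⌉ − ⌈425/111⌉ = 4 − 4 = 0
n=26: ⌈(27·17)/111⌉ − ⌈(26·17)/111⌉ = ⌈459/111⌉ − ⌈442/111⌉ = 5 − 4 = 1
n=27: ⌈(28·17)/111⌉ − ⌈(27·17)/111⌉ = ⌈476/111⌉ − ⌈459/111⌉ = 5 − 5 = 0
n=28: ⌈(29·17)/111⌉ − ⌈(28·17)/111⌉ = ⌈493/111⌉ − ⌈476/111⌉ = 5 − 5 = 0
n=29: ⌈(30·17)/111⌉ − ⌈(29·17)/111⌉ = ⌈510/111⌉ − ⌈493/111⌉ = 5 − 5 = 0
n=30: ⌈(31·17)/111⌉ − ⌈(30·17)/111⌉ = ⌈527/111⌉ − ⌈510/111⌉ = 5 − 5 = 0
n=31: ⌈(32·17)/111⌉ − ⌈(31·17)/111⌉ = ⌈544/111⌉ − ⌈527/111⌉ = 5 − 5 = 0
n=32: ⌈(33·17)/111⌉ − ⌈(32·17)/111⌉ = ⌈561/111⌉ − ⌈544/111⌉ = 6 − 5 = 1
n=33: ⌈(34·17)/111⌉ − ⌈(33·17)/111⌉ = ⌈578/111⌉ − ⌈561/111⌉ = 6 − 6 = 0
n=34: ⌈(35·17)/111⌉ − ⌈(34·17)/111⌉ = ⌈595/111⌉ − ⌈578/111⌉ = 6 − 6 = 0
n=35: ⌈(36·17)/111⌉ − ⌈(35·17)/111⌉ = ⌈612/111⌉ − ⌈595/111⌉ = 6 − 6 = 0
n=36: ⌈(37·17)/111⌉ − ⌈(36·17)/111⌉ = ⌈629/111⌉ − ⌈612/111⌉ = 6 − 6 = 0
n=37: ⌈(38·17)/111⌉ − ⌈(37·17)/111⌉ = ⌈646/111⌉ − ⌈629/111⌉ = 6 − 6 = 0
n=38: ⌈(39·17)/111⌉ − ⌈(38·17)/111⌉ = ⌈663/111⌉ − ⌈646/111⌉ = 6 − 6 = 0
n=39: ⌈(40·17)/111⌉ − ⌈(39·17)/111⌉ = ⌈680/111⌉ − ⌈663/111⌉ = 7 − 6 = 1
n=40: ⌈(41·17)/111⌉ − ⌈(40·17)/111⌉ = ⌈697/111⌉ − ⌈680/111⌉ = 7 − 7 = 0
n=41: ⌈(42·17)/111⌉ − ⌈(41·17)/111⌉ = ⌈714/111⌉ − ⌈697/111⌉ = 7 − 7 = 0
n=42: ⌈(43·17)/111⌉ − ⌈(42·17)/111⌉ = ⌈731/111⌉ − ⌈714/111⌉ = 7 − 7 = 0
n=43: ⌈(44·17)/111⌉ − ⌈(43·17)/111⌉ = ⌈748/111⌉ − ⌈731/111⌉ = 7 − 7 = 0
n=44: ⌈(45·17)/111⌉ − ⌈(44·17)/111⌉ = ⌈765/111⌉ − ⌈748/111⌉ = 7 − 7 = 0
n=45: ⌈(46·17)/111⌉ − ⌈(45·17)/111⌉ = ⌈782/111⌉ − ⌈765/111⌉ = 8 − 7 = 1
n=46: ⌈(47·17)/111⌉ − ⌈(46·17)/111⌉ = ⌈799/111⌉ − ⌈782/111⌉ = 8 − 8 = 0
n=47: ⌈(48·17)/111⌉ − ⌈(47·17)/111⌉ = ⌈816/111⌉ − ⌈799/111⌉ = 8 − 8 = 0
n=48: ⌈(49·17)/111⌉ − ⌈(48·17)/111⌉ = ⌈833/111⌉ − ⌈816/111⌉ = 8 − 8 = 0
n=49: ⌈(50·17)/111⌉ − ⌈(49·17)/111⌉ = ⌈850/111⌉ − ⌈833/111⌉ = 8 − 8 = 0
n=50: ⌈(51·17)/111⌉ − ⌈(50·17)/111⌉ = ⌈867/111⌉ − ⌈850/111⌉ = 8 − 8 = 0
n=51: ⌈(52·17)/111⌉ − ⌈(51·17)/111⌉ = ⌈884/111⌉ − ⌈867/111⌉ = 8 − 8 = 0
n=52: ⌈(53·17)/111⌉ − ⌈(52·17)/111⌉ = ⌈901/111⌉ − ⌈884/111⌉ = 9 − 8 = 1
n=53: ⌈(54·17)/111⌉ − ⌈(53·17)/111⌉ = ⌈918/111⌉ − ⌈901/111⌉ = 9 − 9 = 0
n=54: ⌈(55·17)/111⌉ − ⌈(54·17)/111⌉ = ⌈935/111⌉ − ⌈918/111⌉ = 9 − 9 = 0
n=55: ⌈(56·17)/111⌉ − ⌈(55·17)/111⌉ = ⌈952/111⌉ − ⌈935/111⌉ = 9 − 9 = 0
n=56: ⌈(57·17)/111⌉ − ⌈(56·17)/111⌉ = ⌈969/111⌉ − ⌈952/111⌉ = 9 − 9 = 0
n=57: ⌈(58·17)/111⌉ − ⌈(57·17)/111⌉ = ⌈986/111⌉ − ⌈969/111⌉ = 9 − 9 = 0
n=58: ⌈(59·17)/111⌉ − ⌈(58·17)/111⌉ = ⌈1003/111⌉ − ⌈986/111⌉ = 10 − 9 = 1
n=59: ⌈(60·17)/111⌉ − ⌈(59·17)/111⌉ = ⌈1020/111⌉ − ⌈1003/111⌉ = 10 − 10 = 0
n=60: ⌈(61·17)/111⌉ − ⌈(60·17)/111⌉ = ⌈1037/111⌉ − ⌈1020/111⌉ = 10 − 10 = 0
n=61: ⌈(62·17)/111⌉ − ⌈(61·17)/111⌉ = ⌈1054/111⌉ − ⌈1037/111⌉ = 10 − 10 = 0
n=62: ⌈(63·17)/111⌉ − ⌈(62·17)/111⌉ = ⌈1071/111⌉ − ⌈1054/111⌉ = 10 − 10 = 0
n=63: ⌈(64·17)/111⌉ − ⌈(63·17)/111⌉ = ⌈1088/111⌉ − ⌈1071/111⌉ = 10 − 10 = 0
n=64: ⌈(65·17)/111⌉ − ⌈(64·17)/111⌉ = ⌈1105/111⌉ − ⌈1088/111⌉ = 10 − 10 = 0
n=65: ⌈(66·17)/111⌉ − ⌈(65·17)/111⌉ = ⌈1122/111⌉ − ⌈1105/111⌉ = 11 − 10 = 1
n=66: ⌈(67·17)/111⌉ − ⌈(66·17)/111⌉ = ⌈1139/111⌉ − ⌈1122/111⌉ = 11 − 11 = 0
n=67: ⌈(68·17)/111⌉ − ⌈(67·17)/111⌉ = ⌈1156/111⌉ − ⌈1139/111⌉ = 11 − 11 = 0
n=68: ⌈(69·17)/111⌉ − ⌈(68·17)/111⌉ = ⌈1173/111⌉ − ⌈1156/111⌉ = 11 − 11 = 0
n=69: ⌈(70·17)/111⌉ − ⌈(69·17)/111⌉ = ⌈1190/111⌉ − ⌈1173/111⌉ = 11 − 11 = 0
n=70: ⌈(71·17)/111⌉ − ⌈(70·17)/111⌉ = ⌈1207/111⌉ − ⌈1190/111⌉ = 11 − 11 = 0
n=71: ⌈(72·17)/111⌉ − ⌈(71·17)/111⌉ = ⌈1224/111⌉ − ⌈1207/111⌉ = 12 − 11 = 1
n=72: ⌈(73·17)/111⌉ − ⌈(72·17)/111⌉ = ⌈1241/111⌉ − ⌈1224/111⌉ = 12 − 12 = 0
n=73: ⌈(74·17)/111⌉ − ⌈(73·17)/111⌉ = ⌈1258/111⌉ − ⌈1241/111⌉ = 12 − 12 = 0
n=74: ⌈(75·17)/111⌉ − ⌈(74·17)/111⌉ = ⌈1275/111⌉ − ⌈1258/111⌉ = 12 − 12 = 0
n=75: ⌈(76·17)/111⌉ − ⌈(75·17)/111⌉ = ⌈1292/111⌉ − ⌈1275/111⌉ = 12 − 12 = 0
n=76: ⌈(77·17)/111⌉ − ⌈(76·17)/111⌉ = ⌈1309/111⌉ − ⌈1292/111⌉ = 12 − 12 = 0
n=77: ⌈(78·17)/111⌉ − ⌈(77·17)/111⌉ = ⌈1326/111⌉ − ⌈1309/111⌉ = 12 − 12 = 0
n=78: ⌈(79·17)/111⌉ − ⌈(78·17)/111⌉ = ⌈1343/111⌉ − ⌈1326/111⌉ = 13 − 12 = 1
n=79: ⌈(80·17)/111⌉ − ⌈(79·17)/111⌉ = ⌈1360/111⌉ − ⌈1343/111⌉ = 13 − 13 = 0
n=80: ⌈(81·17)/111⌉ − ⌈(80·17)/111⌉ = ⌈1377/111⌉ − ⌈1360/111⌉ = 13 − 13 = 0
n=81: ⌈(82·17)/111⌉ − ⌈(81·17)/111⌉ = ⌈1394/111⌉ − ⌈1377/111⌉ = 13 − 13 = 0
n=82: ⌈(83·17)/111⌉ − ⌈(82·17)/111⌉ = ⌈1411/111⌉ − ⌈1394/111⌉ = 13 − 13 = 0
n=83: ⌈(84·17)/111⌉ − ⌈(83·17)/111⌉ = ⌈1428/111⌉ − ⌈1411/111⌉ = 13 − 13 = 0
n=84: ⌈(85·17)/111⌉ − ⌈(84·17)/111⌉ = ⌈1445/111⌉ − ⌈1428/111⌉ = 14 − 13 = 1
n=85: ⌈(86·17)/111⌉ − ⌈(85·17)/111⌉ = ⌈1462/111⌉ − ⌈1445/111⌉ = 14 − 14 = 0
n=86: ⌈(87·17)/111⌉ − ⌈(86·17)/111⌉ = ⌈1479/111⌉ − ⌈1462/111⌉ = 14 − 14 = 0
n=87: ⌈(88·17)/111⌉ − ⌈(87·17)/111⌉ = ⌈1496/111⌉ − ⌈1479/111⌉ = 14 − 14 = 0
n=88: ⌈(89·17)/111⌉ − ⌈(88·17)/111⌉ = ⌈1513/111⌉ − ⌈1496/111⌉ = 14 − 14 = 0
n=89: ⌈(90·17)/111⌉ − ⌈(89·17)/111⌉ = ⌈1530/111⌉ − ⌈1513/111⌉ = 14 − 14 = 0
n=90: ⌈(91·17)/111⌉ − ⌈(90·17)/111⌉ = ⌈1547/111⌉ − ⌈1530/111⌉ = 14 − 14 = 0
n=91: ⌈(92·17)/111⌉ − ⌈(91·17)/111⌉ = ⌈1564/111⌉ − ⌈1547/111⌉ = 15 − 14 = 1
n=92: ⌈(93·17)/111⌉ − ⌈(92·17)/111⌉ = ⌈1581/111⌉ − ⌈1564/111⌉ = 15 − 15 = 0
n=93: ⌈(94·17)/111⌉ − ⌈(93·17)/111⌉ = ⌈1598/111⌉ − ⌈1581/111⌉ = 15 − 15 = 0
n=94: ⌈(95·17)/111⌉ − ⌈(94·17)/111⌉ = ⌈1615/111⌉ − ⌈1598/111⌉ = 15 − 15 = 0
n=95: ⌈(96·17)/111⌉ − ⌈(95·17)/111⌉ = ⌈1632/111⌉ − ⌈1615/111⌉ = 15 − 15 = 0
n=96: ⌈(97·17)/111⌉ − ⌈(96·17)/111⌉ = ⌈1649/111⌉ − ⌈1632/111⌉ = 15 − 15 = 0

1000001000000100000100000010000010000001000001000000100000100000010000010000001000001000000100000
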